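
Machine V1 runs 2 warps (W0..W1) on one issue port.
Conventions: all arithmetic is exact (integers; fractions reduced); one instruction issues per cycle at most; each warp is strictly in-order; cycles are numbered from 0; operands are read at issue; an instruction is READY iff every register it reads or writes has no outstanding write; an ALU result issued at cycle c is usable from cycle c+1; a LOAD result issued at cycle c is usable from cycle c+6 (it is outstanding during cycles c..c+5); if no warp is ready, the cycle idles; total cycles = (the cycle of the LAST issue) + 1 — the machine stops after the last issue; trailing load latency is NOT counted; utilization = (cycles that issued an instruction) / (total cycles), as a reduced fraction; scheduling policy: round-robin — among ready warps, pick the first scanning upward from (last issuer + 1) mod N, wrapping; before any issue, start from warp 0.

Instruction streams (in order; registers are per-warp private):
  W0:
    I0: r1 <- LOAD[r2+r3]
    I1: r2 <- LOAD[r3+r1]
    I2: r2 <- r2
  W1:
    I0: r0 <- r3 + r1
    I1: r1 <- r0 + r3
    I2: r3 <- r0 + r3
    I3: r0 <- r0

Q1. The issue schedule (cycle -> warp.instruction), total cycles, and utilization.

cycle 0: W0.I0
cycle 1: W1.I0
cycle 2: W1.I1
cycle 3: W1.I2
cycle 4: W1.I3
cycle 5: idle
cycle 6: W0.I1
cycle 7: idle
cycle 8: idle
cycle 9: idle
cycle 10: idle
cycle 11: idle
cycle 12: W0.I2

Answer: 13 cycles, utilization 7/13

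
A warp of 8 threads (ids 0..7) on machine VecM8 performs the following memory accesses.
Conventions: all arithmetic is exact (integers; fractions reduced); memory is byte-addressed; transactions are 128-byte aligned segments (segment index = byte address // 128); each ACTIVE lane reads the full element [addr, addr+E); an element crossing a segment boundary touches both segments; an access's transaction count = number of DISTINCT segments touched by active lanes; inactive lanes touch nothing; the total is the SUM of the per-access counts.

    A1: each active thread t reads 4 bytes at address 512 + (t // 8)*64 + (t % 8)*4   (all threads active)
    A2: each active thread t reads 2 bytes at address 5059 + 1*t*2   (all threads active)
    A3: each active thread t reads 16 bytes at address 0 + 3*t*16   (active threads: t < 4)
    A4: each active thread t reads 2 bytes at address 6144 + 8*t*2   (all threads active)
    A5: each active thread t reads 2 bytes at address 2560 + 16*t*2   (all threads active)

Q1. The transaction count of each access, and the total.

A1: 1 transaction
A2: 1 transaction
A3: 2 transactions
A4: 1 transaction
A5: 2 transactions

Answer: 1,1,2,1,2; total 7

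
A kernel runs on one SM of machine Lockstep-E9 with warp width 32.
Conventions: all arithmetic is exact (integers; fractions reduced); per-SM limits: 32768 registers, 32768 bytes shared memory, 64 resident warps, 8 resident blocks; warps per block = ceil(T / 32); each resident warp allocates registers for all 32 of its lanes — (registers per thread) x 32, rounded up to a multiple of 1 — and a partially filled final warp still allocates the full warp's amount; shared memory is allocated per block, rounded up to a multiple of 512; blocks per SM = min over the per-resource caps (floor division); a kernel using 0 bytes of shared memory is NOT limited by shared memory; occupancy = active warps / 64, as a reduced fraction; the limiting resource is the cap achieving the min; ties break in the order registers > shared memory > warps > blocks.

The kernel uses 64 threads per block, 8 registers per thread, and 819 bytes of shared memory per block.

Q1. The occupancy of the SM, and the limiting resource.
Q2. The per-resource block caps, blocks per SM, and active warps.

Answer: occupancy 1/4, limited by blocks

registers: 64 blocks
shared memory: 32 blocks
warps: 32 blocks
blocks: 8 blocks

Answer: 8 blocks, 16 active warps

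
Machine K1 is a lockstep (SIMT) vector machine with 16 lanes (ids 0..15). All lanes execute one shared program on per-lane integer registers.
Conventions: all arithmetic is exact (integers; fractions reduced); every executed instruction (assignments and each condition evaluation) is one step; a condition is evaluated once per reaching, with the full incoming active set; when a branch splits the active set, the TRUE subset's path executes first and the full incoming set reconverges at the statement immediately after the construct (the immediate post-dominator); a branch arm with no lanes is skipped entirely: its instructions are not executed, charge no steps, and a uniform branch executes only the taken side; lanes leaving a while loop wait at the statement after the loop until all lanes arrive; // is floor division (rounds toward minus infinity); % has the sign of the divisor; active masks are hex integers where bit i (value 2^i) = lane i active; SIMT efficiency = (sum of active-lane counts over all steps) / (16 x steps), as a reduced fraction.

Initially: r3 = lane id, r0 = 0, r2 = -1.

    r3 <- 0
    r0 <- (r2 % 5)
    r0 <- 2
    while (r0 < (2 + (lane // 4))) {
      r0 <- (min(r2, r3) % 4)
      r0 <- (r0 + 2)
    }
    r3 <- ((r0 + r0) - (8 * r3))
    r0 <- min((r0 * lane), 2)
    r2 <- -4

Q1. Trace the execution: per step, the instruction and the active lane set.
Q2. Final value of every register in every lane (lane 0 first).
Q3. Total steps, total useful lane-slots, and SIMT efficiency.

step 0: r3 <- 0                      0xffff
step 1: r0 <- (r2 % 5)               0xffff
step 2: r0 <- 2                      0xffff
step 3: eval (r0 < (2 + (lane // 4))) 0xffff
step 4: r0 <- (min(r2, r3) % 4)      0xfff0
step 5: r0 <- (r0 + 2)               0xfff0
step 6: eval (r0 < (2 + (lane // 4))) 0xfff0
step 7: r3 <- ((r0 + r0) - (8 * r3)) 0xffff
step 8: r0 <- min((r0 * lane), 2)    0xffff
step 9: r2 <- -4                     0xffff

Answer: 10 steps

r3: 4,4,4,4,10,10,10,10,10,10,10,10,10,10,10,10
r0: 0,2,2,2,2,2,2,2,2,2,2,2,2,2,2,2
r2: -4,-4,-4,-4,-4,-4,-4,-4,-4,-4,-4,-4,-4,-4,-4,-4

steps = 10; useful = 148; efficiency = 148/160 = 37/40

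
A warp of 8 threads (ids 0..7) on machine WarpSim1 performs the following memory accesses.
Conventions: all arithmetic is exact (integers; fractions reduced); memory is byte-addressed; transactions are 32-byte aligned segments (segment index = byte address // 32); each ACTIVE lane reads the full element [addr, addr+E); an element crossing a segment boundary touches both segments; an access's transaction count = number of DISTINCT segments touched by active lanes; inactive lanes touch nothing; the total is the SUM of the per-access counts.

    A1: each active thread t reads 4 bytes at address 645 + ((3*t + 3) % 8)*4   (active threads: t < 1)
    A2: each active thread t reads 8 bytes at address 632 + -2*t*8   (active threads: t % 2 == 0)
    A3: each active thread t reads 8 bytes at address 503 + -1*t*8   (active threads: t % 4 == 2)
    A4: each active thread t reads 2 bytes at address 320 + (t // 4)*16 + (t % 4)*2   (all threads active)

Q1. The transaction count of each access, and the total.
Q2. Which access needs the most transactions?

A1: 1 transaction
A2: 4 transactions
A3: 2 transactions
A4: 1 transaction

Answer: 1,4,2,1; total 8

Answer: A2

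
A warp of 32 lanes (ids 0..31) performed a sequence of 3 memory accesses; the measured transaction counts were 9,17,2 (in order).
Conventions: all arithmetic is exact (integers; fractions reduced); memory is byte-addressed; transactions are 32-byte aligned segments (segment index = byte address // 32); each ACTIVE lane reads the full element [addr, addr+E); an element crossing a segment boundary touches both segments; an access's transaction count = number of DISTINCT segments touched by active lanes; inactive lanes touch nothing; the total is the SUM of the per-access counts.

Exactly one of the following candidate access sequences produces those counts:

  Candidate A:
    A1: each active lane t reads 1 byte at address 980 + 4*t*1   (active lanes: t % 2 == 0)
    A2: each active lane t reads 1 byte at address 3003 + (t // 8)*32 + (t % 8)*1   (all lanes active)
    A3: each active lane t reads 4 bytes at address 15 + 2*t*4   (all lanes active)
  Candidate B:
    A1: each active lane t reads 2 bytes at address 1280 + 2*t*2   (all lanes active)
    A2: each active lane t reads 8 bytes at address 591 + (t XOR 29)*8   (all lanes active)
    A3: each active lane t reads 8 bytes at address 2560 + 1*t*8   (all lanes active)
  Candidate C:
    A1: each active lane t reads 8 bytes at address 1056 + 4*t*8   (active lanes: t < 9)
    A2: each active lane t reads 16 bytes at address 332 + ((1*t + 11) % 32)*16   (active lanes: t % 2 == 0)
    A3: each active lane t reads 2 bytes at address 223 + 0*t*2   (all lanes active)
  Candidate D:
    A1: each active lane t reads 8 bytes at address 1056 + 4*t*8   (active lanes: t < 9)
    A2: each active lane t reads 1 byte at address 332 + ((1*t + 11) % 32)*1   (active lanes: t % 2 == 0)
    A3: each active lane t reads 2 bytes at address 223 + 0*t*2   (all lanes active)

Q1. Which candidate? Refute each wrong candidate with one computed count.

A: A1 gives 5 transactions, not 9
B: A1 gives 4 transactions, not 9
D: A2 gives 2 transactions, not 17
C: all counts match (9,17,2)

Answer: C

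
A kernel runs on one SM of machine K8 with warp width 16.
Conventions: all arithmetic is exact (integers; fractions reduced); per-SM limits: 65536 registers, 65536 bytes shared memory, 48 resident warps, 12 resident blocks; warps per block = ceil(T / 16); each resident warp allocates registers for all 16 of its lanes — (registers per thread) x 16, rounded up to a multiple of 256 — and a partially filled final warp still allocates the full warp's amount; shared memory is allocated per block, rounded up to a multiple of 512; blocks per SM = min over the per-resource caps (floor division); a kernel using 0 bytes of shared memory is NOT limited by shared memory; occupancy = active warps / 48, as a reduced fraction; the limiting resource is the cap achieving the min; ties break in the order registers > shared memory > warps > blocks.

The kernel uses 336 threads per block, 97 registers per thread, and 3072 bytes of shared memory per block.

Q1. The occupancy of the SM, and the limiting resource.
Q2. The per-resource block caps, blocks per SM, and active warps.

Answer: occupancy 7/16, limited by registers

registers: 1 block
shared memory: 21 blocks
warps: 2 blocks
blocks: 12 blocks

Answer: 1 block, 21 active warps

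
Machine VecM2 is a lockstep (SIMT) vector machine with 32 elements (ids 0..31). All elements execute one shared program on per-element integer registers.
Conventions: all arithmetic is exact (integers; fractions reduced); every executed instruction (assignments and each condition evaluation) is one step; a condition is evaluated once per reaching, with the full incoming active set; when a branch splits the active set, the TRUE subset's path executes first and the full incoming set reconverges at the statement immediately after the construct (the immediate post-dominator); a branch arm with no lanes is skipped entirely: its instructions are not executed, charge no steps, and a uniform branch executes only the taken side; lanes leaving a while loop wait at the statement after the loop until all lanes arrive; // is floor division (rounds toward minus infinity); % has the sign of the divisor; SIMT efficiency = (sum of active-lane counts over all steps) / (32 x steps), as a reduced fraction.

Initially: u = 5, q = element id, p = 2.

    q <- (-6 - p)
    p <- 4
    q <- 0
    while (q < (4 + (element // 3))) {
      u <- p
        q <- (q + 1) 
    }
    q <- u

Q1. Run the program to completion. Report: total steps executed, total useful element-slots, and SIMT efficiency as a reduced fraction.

Answer: 47 steps, 1009 useful, 1009/1504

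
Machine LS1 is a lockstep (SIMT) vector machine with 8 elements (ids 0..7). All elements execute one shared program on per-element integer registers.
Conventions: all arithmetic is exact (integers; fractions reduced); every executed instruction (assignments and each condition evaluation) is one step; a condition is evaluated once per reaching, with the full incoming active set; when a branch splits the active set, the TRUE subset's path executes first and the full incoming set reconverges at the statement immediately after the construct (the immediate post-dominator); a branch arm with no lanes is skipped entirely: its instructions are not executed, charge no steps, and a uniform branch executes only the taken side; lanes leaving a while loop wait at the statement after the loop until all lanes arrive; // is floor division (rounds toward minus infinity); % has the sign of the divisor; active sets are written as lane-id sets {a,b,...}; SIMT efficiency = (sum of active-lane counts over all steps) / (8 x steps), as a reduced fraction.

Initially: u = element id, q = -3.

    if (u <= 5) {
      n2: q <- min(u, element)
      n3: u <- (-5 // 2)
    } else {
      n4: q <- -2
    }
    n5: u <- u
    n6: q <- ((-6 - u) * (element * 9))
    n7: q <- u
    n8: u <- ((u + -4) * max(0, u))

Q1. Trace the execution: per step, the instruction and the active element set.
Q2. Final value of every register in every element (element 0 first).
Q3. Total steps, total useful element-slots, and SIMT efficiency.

step 0: eval (u <= 5)                {0,1,2,3,4,5,6,7}
step 1: q <- min(u, element)         {0,1,2,3,4,5}
step 2: u <- (-5 // 2)               {0,1,2,3,4,5}
step 3: q <- -2                      {6,7}
step 4: u <- u                       {0,1,2,3,4,5,6,7}
step 5: q <- ((-6 - u) * (element * 9)) {0,1,2,3,4,5,6,7}
step 6: q <- u                       {0,1,2,3,4,5,6,7}
step 7: u <- ((u + -4) * max(0, u))  {0,1,2,3,4,5,6,7}

Answer: 8 steps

u: 0,0,0,0,0,0,12,21
q: -3,-3,-3,-3,-3,-3,6,7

steps = 8; useful = 54; efficiency = 54/64 = 27/32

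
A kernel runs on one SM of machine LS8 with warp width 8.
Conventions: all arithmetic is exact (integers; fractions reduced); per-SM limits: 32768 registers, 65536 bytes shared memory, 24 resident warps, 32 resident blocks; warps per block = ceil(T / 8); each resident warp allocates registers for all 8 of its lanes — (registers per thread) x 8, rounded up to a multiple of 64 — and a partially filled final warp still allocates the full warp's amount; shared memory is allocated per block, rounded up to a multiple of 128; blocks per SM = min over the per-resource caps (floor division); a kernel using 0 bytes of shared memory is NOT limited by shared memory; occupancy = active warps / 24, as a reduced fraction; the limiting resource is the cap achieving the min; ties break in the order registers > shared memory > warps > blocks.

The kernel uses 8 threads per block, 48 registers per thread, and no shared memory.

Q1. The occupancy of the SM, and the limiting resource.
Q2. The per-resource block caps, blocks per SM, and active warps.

Answer: occupancy 1, limited by warps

registers: 85 blocks
shared memory: no limit (kernel uses none)
warps: 24 blocks
blocks: 32 blocks

Answer: 24 blocks, 24 active warps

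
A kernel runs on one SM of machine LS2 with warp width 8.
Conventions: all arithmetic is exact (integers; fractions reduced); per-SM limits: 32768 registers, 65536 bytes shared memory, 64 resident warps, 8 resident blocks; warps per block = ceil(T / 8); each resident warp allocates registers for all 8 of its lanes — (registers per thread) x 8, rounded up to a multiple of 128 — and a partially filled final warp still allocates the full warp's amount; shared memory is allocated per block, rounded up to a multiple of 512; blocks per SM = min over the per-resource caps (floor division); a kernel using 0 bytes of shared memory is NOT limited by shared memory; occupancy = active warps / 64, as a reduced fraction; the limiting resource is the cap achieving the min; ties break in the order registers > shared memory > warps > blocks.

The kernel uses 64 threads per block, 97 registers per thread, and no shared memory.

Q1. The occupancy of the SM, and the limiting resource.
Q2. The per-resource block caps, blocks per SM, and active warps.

Answer: occupancy 1/2, limited by registers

registers: 4 blocks
shared memory: no limit (kernel uses none)
warps: 8 blocks
blocks: 8 blocks

Answer: 4 blocks, 32 active warps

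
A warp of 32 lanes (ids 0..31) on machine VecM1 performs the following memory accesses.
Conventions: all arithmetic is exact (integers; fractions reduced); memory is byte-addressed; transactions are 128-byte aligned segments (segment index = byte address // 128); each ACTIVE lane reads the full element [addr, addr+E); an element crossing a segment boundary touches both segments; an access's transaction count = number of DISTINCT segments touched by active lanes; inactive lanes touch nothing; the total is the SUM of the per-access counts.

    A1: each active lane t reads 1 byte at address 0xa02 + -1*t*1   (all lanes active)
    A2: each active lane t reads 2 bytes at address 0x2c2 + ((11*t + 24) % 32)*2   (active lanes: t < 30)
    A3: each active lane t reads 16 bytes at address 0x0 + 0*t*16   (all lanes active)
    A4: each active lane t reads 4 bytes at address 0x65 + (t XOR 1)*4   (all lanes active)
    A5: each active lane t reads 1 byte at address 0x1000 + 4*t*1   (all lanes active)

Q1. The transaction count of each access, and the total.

A1: 2 transactions
A2: 2 transactions
A3: 1 transaction
A4: 2 transactions
A5: 1 transaction

Answer: 2,2,1,2,1; total 8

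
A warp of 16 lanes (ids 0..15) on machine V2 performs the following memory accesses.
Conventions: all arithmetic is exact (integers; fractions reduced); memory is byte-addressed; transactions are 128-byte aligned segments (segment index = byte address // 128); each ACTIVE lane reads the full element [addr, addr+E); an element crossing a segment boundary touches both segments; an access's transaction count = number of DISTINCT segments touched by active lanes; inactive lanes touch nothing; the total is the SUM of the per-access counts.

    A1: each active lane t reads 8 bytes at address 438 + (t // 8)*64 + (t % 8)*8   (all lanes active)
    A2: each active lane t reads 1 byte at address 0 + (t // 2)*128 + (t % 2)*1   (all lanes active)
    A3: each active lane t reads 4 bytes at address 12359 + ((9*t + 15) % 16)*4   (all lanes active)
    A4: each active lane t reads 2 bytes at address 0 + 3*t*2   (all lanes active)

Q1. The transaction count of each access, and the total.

A1: 2 transactions
A2: 8 transactions
A3: 2 transactions
A4: 1 transaction

Answer: 2,8,2,1; total 13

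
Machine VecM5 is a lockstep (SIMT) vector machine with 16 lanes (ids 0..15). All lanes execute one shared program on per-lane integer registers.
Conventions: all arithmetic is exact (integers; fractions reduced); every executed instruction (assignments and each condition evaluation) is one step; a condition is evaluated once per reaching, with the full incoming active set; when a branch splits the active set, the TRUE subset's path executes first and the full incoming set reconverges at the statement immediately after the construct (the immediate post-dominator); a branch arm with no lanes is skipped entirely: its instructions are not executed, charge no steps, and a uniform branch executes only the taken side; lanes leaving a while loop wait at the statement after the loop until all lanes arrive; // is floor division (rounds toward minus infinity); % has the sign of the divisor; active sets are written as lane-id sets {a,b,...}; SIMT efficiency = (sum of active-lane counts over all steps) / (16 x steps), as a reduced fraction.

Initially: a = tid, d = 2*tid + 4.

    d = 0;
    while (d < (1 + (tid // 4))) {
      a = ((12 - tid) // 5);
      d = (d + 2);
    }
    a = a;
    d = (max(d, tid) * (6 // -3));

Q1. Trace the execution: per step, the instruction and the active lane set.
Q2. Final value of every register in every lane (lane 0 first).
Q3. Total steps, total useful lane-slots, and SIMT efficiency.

step 0: d <- 0                       {0,1,2,3,4,5,6,7,8,9,10,11,12,13,14,15}
step 1: eval (d < (1 + (tid // 4)))  {0,1,2,3,4,5,6,7,8,9,10,11,12,13,14,15}
step 2: a <- ((12 - tid) // 5)       {0,1,2,3,4,5,6,7,8,9,10,11,12,13,14,15}
step 3: d <- (d + 2)                 {0,1,2,3,4,5,6,7,8,9,10,11,12,13,14,15}
step 4: eval (d < (1 + (tid // 4)))  {0,1,2,3,4,5,6,7,8,9,10,11,12,13,14,15}
step 5: a <- ((12 - tid) // 5)       {8,9,10,11,12,13,14,15}
step 6: d <- (d + 2)                 {8,9,10,11,12,13,14,15}
step 7: eval (d < (1 + (tid // 4)))  {8,9,10,11,12,13,14,15}
step 8: a <- a                       {0,1,2,3,4,5,6,7,8,9,10,11,12,13,14,15}
step 9: d <- (max(d, tid) * (6 // -3)) {0,1,2,3,4,5,6,7,8,9,10,11,12,13,14,15}

Answer: 10 steps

a: 2,2,2,1,1,1,1,1,0,0,0,0,0,-1,-1,-1
d: -4,-4,-4,-6,-8,-10,-12,-14,-16,-18,-20,-22,-24,-26,-28,-30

steps = 10; useful = 136; efficiency = 136/160 = 17/20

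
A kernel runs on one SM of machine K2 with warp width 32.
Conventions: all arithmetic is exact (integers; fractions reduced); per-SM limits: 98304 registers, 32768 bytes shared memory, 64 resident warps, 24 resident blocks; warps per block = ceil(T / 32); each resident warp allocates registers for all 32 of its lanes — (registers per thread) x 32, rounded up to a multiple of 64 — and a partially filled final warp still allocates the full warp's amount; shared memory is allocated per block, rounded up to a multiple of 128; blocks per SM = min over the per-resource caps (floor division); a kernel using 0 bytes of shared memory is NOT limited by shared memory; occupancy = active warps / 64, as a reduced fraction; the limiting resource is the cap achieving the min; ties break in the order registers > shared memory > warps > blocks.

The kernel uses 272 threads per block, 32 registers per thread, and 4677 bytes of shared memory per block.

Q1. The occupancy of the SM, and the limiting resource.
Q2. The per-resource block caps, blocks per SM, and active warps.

Answer: occupancy 27/32, limited by shared memory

registers: 10 blocks
shared memory: 6 blocks
warps: 7 blocks
blocks: 24 blocks

Answer: 6 blocks, 54 active warps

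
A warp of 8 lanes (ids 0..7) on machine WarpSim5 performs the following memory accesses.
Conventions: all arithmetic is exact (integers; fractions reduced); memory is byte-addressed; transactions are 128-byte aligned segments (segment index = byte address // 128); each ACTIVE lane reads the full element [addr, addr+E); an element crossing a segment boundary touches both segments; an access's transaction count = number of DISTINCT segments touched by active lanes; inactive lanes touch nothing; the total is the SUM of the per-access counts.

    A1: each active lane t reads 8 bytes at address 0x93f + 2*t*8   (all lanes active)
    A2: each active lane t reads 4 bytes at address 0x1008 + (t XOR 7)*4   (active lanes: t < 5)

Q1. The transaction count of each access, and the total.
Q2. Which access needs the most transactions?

A1: 2 transactions
A2: 1 transaction

Answer: 2,1; total 3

Answer: A1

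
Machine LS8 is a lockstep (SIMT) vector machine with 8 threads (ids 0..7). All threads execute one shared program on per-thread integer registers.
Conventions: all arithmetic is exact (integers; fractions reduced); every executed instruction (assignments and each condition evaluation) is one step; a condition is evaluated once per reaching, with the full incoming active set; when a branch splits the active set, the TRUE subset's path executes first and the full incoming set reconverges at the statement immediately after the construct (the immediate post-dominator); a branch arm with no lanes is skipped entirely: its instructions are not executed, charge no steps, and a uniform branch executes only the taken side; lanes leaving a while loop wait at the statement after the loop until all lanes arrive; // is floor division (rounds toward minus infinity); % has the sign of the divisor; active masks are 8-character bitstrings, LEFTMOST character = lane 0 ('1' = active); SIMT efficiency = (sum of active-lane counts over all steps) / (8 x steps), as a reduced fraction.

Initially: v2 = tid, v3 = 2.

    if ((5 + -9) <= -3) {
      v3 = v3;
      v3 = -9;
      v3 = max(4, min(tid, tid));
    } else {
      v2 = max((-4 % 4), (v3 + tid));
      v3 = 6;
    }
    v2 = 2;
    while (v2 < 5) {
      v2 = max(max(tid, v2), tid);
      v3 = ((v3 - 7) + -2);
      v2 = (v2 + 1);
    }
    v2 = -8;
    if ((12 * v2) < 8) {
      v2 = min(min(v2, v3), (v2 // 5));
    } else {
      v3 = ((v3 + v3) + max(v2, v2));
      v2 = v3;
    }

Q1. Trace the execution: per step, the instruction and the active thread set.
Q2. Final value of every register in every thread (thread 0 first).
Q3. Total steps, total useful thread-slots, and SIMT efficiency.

step 0: eval ((5 + -9) <= -3)        11111111
step 1: v3 <- v3                     11111111
step 2: v3 <- -9                     11111111
step 3: v3 <- max(4, min(tid, tid))  11111111
step 4: v2 <- 2                      11111111
step 5: eval (v2 < 5)                11111111
step 6: v2 <- max(max(tid, v2), tid) 11111111
step 7: v3 <- ((v3 - 7) + -2)        11111111
step 8: v2 <- (v2 + 1)               11111111
step 9: eval (v2 < 5)                11111111
step 10: v2 <- max(max(tid, v2), tid) 11110000
step 11: v3 <- ((v3 - 7) + -2)        11110000
step 12: v2 <- (v2 + 1)               11110000
step 13: eval (v2 < 5)                11110000
step 14: v2 <- max(max(tid, v2), tid) 11100000
step 15: v3 <- ((v3 - 7) + -2)        11100000
step 16: v2 <- (v2 + 1)               11100000
step 17: eval (v2 < 5)                11100000
step 18: v2 <- -8                     11111111
step 19: eval ((12 * v2) < 8)         11111111
step 20: v2 <- min(min(v2, v3), (v2 // 5)) 11111111

Answer: 21 steps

v2: -23,-23,-23,-14,-8,-8,-8,-8
v3: -23,-23,-23,-14,-5,-4,-3,-2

steps = 21; useful = 132; efficiency = 132/168 = 11/14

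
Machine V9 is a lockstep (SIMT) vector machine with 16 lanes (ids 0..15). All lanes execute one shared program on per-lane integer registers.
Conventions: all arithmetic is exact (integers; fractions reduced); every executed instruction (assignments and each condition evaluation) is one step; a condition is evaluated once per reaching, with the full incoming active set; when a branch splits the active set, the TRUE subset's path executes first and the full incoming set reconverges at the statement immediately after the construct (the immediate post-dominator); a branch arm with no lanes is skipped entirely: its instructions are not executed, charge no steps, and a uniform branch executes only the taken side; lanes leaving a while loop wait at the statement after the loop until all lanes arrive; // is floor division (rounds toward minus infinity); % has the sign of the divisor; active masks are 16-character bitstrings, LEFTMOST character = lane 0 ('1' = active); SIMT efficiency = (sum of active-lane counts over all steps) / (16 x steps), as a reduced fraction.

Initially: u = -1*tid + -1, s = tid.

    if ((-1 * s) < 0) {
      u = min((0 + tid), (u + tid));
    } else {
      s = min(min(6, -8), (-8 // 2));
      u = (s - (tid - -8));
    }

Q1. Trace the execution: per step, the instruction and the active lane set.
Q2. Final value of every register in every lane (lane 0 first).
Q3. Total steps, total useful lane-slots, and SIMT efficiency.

step 0: eval ((-1 * s) < 0)          1111111111111111
step 1: u <- min((0 + tid), (u + tid)) 0111111111111111
step 2: s <- min(min(6, -8), (-8 // 2)) 1000000000000000
step 3: u <- (s - (tid - -8))        1000000000000000

Answer: 4 steps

u: -16,-1,-1,-1,-1,-1,-1,-1,-1,-1,-1,-1,-1,-1,-1,-1
s: -8,1,2,3,4,5,6,7,8,9,10,11,12,13,14,15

steps = 4; useful = 33; efficiency = 33/64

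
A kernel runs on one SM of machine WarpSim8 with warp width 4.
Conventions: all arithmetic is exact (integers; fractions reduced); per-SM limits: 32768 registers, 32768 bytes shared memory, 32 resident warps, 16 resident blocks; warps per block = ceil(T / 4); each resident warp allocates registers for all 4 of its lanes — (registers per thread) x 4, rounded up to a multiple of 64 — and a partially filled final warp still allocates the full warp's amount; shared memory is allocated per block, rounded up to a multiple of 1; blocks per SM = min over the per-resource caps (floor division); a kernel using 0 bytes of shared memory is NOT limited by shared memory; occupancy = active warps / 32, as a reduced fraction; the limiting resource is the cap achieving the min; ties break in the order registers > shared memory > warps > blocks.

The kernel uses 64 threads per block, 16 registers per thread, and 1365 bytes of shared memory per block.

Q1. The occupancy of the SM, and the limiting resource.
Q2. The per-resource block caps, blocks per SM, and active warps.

Answer: occupancy 1, limited by warps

registers: 32 blocks
shared memory: 24 blocks
warps: 2 blocks
blocks: 16 blocks

Answer: 2 blocks, 32 active warps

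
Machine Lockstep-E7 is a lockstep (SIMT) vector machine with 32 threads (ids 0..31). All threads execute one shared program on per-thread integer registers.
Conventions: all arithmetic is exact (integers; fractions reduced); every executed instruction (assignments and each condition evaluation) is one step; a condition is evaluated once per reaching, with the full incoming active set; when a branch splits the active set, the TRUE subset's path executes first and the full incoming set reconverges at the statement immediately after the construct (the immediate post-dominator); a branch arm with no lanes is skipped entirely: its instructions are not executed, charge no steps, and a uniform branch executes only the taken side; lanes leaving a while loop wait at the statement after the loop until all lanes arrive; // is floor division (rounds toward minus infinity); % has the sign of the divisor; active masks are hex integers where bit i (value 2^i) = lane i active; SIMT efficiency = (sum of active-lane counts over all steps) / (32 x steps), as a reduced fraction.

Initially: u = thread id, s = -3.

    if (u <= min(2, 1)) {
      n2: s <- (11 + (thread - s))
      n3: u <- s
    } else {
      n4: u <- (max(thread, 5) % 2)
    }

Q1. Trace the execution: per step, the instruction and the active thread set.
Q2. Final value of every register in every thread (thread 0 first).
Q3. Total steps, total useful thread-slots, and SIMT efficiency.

step 0: eval (u <= min(2, 1))        0xffffffff
step 1: s <- (11 + (thread - s))     0x00000003
step 2: u <- s                       0x00000003
step 3: u <- (max(thread, 5) % 2)    0xfffffffc

Answer: 4 steps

u: 14,15,1,1,1,1,0,1,0,1,0,1,0,1,0,1,0,1,0,1,0,1,0,1,0,1,0,1,0,1,0,1
s: 14,15,-3,-3,-3,-3,-3,-3,-3,-3,-3,-3,-3,-3,-3,-3,-3,-3,-3,-3,-3,-3,-3,-3,-3,-3,-3,-3,-3,-3,-3,-3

steps = 4; useful = 66; efficiency = 66/128 = 33/64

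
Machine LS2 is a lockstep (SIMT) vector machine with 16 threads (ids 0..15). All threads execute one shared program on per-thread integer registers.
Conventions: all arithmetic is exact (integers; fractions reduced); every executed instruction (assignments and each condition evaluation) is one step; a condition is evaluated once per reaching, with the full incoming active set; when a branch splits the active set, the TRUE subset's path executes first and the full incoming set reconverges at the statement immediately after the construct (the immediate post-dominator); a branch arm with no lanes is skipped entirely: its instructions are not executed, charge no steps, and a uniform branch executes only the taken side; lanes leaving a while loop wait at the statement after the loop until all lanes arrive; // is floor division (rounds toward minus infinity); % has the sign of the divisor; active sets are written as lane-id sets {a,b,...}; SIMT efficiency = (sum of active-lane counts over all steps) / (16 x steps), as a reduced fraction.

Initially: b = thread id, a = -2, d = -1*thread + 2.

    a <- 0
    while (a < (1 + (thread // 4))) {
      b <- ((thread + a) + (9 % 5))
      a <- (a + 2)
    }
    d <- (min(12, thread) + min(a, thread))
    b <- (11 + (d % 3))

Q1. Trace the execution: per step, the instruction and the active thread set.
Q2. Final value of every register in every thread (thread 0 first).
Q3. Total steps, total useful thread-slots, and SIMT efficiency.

step 0: a <- 0                       {0,1,2,3,4,5,6,7,8,9,10,11,12,13,14,15}
step 1: eval (a < (1 + (thread // 4))) {0,1,2,3,4,5,6,7,8,9,10,11,12,13,14,15}
step 2: b <- ((thread + a) + (9 % 5)) {0,1,2,3,4,5,6,7,8,9,10,11,12,13,14,15}
step 3: a <- (a + 2)                 {0,1,2,3,4,5,6,7,8,9,10,11,12,13,14,15}
step 4: eval (a < (1 + (thread // 4))) {0,1,2,3,4,5,6,7,8,9,10,11,12,13,14,15}
step 5: b <- ((thread + a) + (9 % 5)) {8,9,10,11,12,13,14,15}
step 6: a <- (a + 2)                 {8,9,10,11,12,13,14,15}
step 7: eval (a < (1 + (thread // 4))) {8,9,10,11,12,13,14,15}
step 8: d <- (min(12, thread) + min(a, thread)) {0,1,2,3,4,5,6,7,8,9,10,11,12,13,14,15}
step 9: b <- (11 + (d % 3))          {0,1,2,3,4,5,6,7,8,9,10,11,12,13,14,15}

Answer: 10 steps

b: 11,13,12,13,11,12,13,11,11,12,13,11,12,12,12,12
a: 2,2,2,2,2,2,2,2,4,4,4,4,4,4,4,4
d: 0,2,4,5,6,7,8,9,12,13,14,15,16,16,16,16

steps = 10; useful = 136; efficiency = 136/160 = 17/20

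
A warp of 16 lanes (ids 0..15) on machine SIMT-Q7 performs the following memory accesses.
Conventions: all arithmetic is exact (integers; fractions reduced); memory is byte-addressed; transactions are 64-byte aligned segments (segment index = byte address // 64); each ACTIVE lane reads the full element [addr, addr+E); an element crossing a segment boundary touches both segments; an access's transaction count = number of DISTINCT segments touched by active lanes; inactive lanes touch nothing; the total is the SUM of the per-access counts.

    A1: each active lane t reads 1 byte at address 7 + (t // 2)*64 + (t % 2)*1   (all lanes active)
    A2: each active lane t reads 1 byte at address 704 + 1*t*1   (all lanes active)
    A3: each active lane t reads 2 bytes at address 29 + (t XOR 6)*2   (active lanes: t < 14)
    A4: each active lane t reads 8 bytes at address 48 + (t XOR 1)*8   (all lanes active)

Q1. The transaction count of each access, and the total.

A1: 8 transactions
A2: 1 transaction
A3: 1 transaction
A4: 3 transactions

Answer: 8,1,1,3; total 13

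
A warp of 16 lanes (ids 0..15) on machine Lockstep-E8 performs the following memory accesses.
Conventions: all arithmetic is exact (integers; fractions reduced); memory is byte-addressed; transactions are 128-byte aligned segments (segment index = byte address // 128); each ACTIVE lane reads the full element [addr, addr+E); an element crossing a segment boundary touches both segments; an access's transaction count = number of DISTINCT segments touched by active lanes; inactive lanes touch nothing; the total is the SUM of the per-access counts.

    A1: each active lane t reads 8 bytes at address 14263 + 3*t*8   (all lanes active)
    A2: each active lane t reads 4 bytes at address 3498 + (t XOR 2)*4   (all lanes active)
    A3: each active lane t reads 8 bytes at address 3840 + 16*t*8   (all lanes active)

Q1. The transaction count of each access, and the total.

A1: 4 transactions
A2: 1 transaction
A3: 16 transactions

Answer: 4,1,16; total 21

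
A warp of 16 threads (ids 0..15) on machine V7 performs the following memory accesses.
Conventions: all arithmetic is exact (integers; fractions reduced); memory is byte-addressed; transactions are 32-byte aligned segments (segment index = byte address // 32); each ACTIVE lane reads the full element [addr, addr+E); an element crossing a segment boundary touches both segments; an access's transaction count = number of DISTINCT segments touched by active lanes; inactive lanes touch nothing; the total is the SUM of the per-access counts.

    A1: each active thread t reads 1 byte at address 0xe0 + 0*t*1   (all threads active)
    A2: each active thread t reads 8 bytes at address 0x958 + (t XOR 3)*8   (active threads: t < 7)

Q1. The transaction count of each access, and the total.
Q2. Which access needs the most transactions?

A1: 1 transaction
A2: 3 transactions

Answer: 1,3; total 4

Answer: A2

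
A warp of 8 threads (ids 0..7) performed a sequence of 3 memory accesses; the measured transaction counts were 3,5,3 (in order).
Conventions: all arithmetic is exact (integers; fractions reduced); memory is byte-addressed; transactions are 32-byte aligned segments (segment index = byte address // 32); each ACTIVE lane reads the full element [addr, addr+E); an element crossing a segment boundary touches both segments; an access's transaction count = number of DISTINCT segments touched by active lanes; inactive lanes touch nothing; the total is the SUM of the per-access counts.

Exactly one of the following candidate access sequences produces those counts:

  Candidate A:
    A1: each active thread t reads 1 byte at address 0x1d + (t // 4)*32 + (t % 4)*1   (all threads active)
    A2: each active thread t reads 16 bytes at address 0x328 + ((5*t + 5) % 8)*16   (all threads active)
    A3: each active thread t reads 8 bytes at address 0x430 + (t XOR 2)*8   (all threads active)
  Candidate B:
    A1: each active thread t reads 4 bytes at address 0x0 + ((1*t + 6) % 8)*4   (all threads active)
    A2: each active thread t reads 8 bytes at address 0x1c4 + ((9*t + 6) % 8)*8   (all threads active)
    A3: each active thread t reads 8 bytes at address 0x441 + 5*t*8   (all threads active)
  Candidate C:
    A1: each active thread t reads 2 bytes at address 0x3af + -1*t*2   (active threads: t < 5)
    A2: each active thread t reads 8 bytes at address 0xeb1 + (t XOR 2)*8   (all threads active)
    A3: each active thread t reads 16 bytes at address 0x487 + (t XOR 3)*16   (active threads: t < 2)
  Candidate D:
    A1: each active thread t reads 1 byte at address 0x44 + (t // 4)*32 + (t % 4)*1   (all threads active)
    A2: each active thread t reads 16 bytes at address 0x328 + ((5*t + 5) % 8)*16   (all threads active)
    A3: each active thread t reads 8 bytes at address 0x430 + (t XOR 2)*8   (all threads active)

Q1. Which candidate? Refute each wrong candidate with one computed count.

B: A1 gives 1 transaction, not 3
C: A1 gives 1 transaction, not 3
D: A1 gives 2 transactions, not 3
A: all counts match (3,5,3)

Answer: A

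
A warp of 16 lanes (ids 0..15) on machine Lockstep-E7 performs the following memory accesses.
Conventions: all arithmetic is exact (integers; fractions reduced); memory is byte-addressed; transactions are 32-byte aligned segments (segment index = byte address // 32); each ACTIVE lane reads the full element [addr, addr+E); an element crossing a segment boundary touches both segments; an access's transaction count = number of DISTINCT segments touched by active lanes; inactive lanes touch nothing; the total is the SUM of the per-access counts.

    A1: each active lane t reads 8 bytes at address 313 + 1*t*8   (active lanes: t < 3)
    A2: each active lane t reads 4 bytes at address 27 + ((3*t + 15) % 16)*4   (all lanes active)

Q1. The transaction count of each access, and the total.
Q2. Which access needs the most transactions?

A1: 2 transactions
A2: 3 transactions

Answer: 2,3; total 5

Answer: A2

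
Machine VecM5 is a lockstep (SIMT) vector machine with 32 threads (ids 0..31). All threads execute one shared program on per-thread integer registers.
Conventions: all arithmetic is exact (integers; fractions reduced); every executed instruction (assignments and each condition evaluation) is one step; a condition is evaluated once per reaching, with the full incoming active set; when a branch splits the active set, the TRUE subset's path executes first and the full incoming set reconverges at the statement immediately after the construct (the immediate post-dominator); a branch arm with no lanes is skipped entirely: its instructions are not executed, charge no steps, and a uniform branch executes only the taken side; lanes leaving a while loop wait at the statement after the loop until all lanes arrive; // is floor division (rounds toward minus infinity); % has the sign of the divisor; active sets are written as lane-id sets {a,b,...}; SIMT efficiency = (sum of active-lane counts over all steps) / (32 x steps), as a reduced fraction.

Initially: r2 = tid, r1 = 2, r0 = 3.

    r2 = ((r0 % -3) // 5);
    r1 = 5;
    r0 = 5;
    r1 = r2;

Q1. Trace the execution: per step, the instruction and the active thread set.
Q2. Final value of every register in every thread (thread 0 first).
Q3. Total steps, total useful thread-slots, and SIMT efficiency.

step 0: r2 <- ((r0 % -3) // 5)       {0,1,2,3,4,5,6,7,8,9,10,11,12,13,14,15,16,17,18,19,20,21,22,23,24,25,26,27,28,29,30,31}
step 1: r1 <- 5                      {0,1,2,3,4,5,6,7,8,9,10,11,12,13,14,15,16,17,18,19,20,21,22,23,24,25,26,27,28,29,30,31}
step 2: r0 <- 5                      {0,1,2,3,4,5,6,7,8,9,10,11,12,13,14,15,16,17,18,19,20,21,22,23,24,25,26,27,28,29,30,31}
step 3: r1 <- r2                     {0,1,2,3,4,5,6,7,8,9,10,11,12,13,14,15,16,17,18,19,20,21,22,23,24,25,26,27,28,29,30,31}

Answer: 4 steps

r2: 0,0,0,0,0,0,0,0,0,0,0,0,0,0,0,0,0,0,0,0,0,0,0,0,0,0,0,0,0,0,0,0
r1: 0,0,0,0,0,0,0,0,0,0,0,0,0,0,0,0,0,0,0,0,0,0,0,0,0,0,0,0,0,0,0,0
r0: 5,5,5,5,5,5,5,5,5,5,5,5,5,5,5,5,5,5,5,5,5,5,5,5,5,5,5,5,5,5,5,5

steps = 4; useful = 128; efficiency = 128/128 = 1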